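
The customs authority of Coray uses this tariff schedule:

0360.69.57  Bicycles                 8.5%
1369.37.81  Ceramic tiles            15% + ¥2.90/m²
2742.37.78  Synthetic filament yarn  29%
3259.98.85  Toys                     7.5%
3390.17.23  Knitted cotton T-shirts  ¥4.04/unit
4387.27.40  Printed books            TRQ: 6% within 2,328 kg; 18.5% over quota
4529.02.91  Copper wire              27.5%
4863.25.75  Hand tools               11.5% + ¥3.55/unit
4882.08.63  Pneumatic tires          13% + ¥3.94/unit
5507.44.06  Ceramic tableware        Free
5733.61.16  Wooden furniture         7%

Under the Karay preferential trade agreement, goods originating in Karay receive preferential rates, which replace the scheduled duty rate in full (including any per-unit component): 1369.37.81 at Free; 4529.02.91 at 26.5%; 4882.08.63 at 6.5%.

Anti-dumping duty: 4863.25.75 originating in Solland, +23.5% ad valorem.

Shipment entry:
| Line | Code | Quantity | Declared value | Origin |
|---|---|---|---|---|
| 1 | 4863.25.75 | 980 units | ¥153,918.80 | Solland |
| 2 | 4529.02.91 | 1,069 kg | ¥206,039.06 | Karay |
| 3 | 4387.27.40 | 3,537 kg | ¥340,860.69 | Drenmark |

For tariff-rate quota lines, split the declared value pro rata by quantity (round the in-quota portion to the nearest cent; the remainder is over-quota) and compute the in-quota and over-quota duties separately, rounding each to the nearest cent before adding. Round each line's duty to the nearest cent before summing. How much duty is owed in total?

Line 1 (4863.25.75, Solland, 980 units, ¥153,918.80):
Base rate for 4863.25.75 is 11.5% + ¥3.55/unit.
Additional duty on 4863.25.75 from Solland: +23.5%. Applied ad valorem rate: 11.5% + 23.5% = 35%.
Duty = ¥153,918.80 × 35% + 980 × ¥3.55 = ¥57,350.58.
Line 2 (4529.02.91, Karay, 1,069 kg, ¥206,039.06):
Base rate for 4529.02.91 is 27.5%.
Origin Karay qualifies under the Coray–Karay agreement and 4529.02.91 is covered: preferential rate 26.5% applies instead.
Duty = ¥206,039.06 × 26.5% = ¥54,600.35.
Line 3 (4387.27.40, Drenmark, 3,537 kg, ¥340,860.69):
Code 4387.27.40 is under a tariff-rate quota (threshold 2,328 kg). In-quota: 2,328 kg at 6%; over-quota: 1,209 kg at 18.5%.
Pro-rata value split: in-quota = ¥340,860.69 × 2,328/3,537 = ¥224,349.36; over-quota = ¥340,860.69 − ¥224,349.36 = ¥116,511.33.
In-quota duty = ¥224,349.36 × 6% = ¥13,460.96. Over-quota duty = ¥116,511.33 × 18.5% = ¥21,554.60.
Line duty = ¥13,460.96 + ¥21,554.60 = ¥35,015.56.
Total = ¥57,350.58 + ¥54,600.35 + ¥35,015.56 = ¥146,966.49.

¥146,966.49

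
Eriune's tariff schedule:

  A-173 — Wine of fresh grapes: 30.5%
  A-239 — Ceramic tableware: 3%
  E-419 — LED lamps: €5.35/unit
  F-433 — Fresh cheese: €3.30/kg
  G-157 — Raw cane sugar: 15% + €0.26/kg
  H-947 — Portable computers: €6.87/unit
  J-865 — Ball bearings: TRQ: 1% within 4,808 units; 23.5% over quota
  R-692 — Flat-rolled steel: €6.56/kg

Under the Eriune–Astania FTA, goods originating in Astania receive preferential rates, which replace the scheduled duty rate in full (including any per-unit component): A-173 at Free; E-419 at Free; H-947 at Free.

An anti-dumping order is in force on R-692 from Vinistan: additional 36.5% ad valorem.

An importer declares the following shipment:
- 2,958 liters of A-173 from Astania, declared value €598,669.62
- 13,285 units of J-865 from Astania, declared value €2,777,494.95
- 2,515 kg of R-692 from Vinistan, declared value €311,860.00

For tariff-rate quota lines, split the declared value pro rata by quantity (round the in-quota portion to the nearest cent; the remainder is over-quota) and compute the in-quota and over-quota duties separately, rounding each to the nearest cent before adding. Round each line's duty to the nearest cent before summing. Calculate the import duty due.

€556,866.69

Line 1 (A-173, Astania, 2,958 liters, €598,669.62):
Base rate for A-173 is 30.5%.
Origin Astania qualifies under the Eriune–Astania agreement and A-173 is covered: preferential rate Free applies instead.
Duty = €598,669.62 × 0% = €0.00.
Line 2 (J-865, Astania, 13,285 units, €2,777,494.95):
Code J-865 is under a tariff-rate quota (threshold 4,808 units). In-quota: 4,808 units at 1%; over-quota: 8,477 units at 23.5%.
Pro-rata value split: in-quota = €2,777,494.95 × 4,808/13,285 = €1,005,208.56; over-quota = €2,777,494.95 − €1,005,208.56 = €1,772,286.39.
In-quota duty = €1,005,208.56 × 1% = €10,052.09. Over-quota duty = €1,772,286.39 × 23.5% = €416,487.30.
Line duty = €10,052.09 + €416,487.30 = €426,539.39.
Line 3 (R-692, Vinistan, 2,515 kg, €311,860.00):
Base rate for R-692 is €6.56/kg.
Additional duty on R-692 from Vinistan: +36.5% ad valorem. Applied ad valorem rate = 36.5%.
Duty = €311,860.00 × 36.5% + 2,515 × €6.56 = €130,327.30.
Total = €0.00 + €426,539.39 + €130,327.30 = €556,866.69.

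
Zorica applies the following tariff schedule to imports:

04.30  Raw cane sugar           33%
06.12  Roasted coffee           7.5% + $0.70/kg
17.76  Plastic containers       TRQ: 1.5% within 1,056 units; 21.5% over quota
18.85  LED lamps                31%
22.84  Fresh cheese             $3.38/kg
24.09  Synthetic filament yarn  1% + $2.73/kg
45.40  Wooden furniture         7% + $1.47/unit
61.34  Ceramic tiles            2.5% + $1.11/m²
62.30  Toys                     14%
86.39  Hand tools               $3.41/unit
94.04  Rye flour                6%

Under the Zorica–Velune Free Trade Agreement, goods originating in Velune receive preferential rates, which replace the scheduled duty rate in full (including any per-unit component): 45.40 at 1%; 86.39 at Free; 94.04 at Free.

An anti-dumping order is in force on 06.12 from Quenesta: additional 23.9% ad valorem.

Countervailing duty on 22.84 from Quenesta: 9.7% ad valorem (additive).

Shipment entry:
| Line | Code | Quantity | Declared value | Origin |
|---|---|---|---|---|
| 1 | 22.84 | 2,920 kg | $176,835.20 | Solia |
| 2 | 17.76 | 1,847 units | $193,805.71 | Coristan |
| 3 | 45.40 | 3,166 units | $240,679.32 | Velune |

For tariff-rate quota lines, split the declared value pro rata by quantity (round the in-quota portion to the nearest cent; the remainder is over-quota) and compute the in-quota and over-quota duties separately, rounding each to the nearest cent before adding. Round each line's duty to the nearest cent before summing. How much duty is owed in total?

Line 1 (22.84, Solia, 2,920 kg, $176,835.20):
Base rate for 22.84 is $3.38/kg.
The additional-duty order on 22.84 targets Quenesta, not Solia; it does not apply.
Duty = 2,920 × $3.38 = $9,869.60.
Line 2 (17.76, Coristan, 1,847 units, $193,805.71):
Code 17.76 is under a tariff-rate quota (threshold 1,056 units). In-quota: 1,056 units at 1.5%; over-quota: 791 units at 21.5%.
Pro-rata value split: in-quota = $193,805.71 × 1,056/1,847 = $110,806.08; over-quota = $193,805.71 − $110,806.08 = $82,999.63.
In-quota duty = $110,806.08 × 1.5% = $1,662.09. Over-quota duty = $82,999.63 × 21.5% = $17,844.92.
Line duty = $1,662.09 + $17,844.92 = $19,507.01.
Line 3 (45.40, Velune, 3,166 units, $240,679.32):
Base rate for 45.40 is 7% + $1.47/unit.
Origin Velune qualifies under the Zorica–Velune agreement and 45.40 is covered: preferential rate 1% applies instead.
Duty = $240,679.32 × 1% = $2,406.79.
Total = $9,869.60 + $19,507.01 + $2,406.79 = $31,783.40.

$31,783.40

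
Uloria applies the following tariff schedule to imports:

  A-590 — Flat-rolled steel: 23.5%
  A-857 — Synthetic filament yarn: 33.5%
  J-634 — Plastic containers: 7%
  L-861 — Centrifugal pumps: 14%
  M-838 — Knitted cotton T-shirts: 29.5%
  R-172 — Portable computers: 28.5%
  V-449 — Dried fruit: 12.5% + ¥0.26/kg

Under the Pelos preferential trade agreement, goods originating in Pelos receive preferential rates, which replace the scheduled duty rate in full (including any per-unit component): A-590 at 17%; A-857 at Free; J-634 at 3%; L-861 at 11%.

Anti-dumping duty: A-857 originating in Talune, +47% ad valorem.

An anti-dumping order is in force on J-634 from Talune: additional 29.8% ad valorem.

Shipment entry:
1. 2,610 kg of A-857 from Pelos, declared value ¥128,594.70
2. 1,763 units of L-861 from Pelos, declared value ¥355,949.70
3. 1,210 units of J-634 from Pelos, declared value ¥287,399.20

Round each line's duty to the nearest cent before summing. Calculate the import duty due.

¥47,776.45

Line 1 (A-857, Pelos, 2,610 kg, ¥128,594.70):
Base rate for A-857 is 33.5%.
Origin Pelos qualifies under the Uloria–Pelos agreement and A-857 is covered: preferential rate Free applies instead.
The additional-duty order on A-857 targets Talune, not Pelos; it does not apply.
Duty = ¥128,594.70 × 0% = ¥0.00.
Line 2 (L-861, Pelos, 1,763 units, ¥355,949.70):
Base rate for L-861 is 14%.
Origin Pelos qualifies under the Uloria–Pelos agreement and L-861 is covered: preferential rate 11% applies instead.
Duty = ¥355,949.70 × 11% = ¥39,154.47.
Line 3 (J-634, Pelos, 1,210 units, ¥287,399.20):
Base rate for J-634 is 7%.
Origin Pelos qualifies under the Uloria–Pelos agreement and J-634 is covered: preferential rate 3% applies instead.
The additional-duty order on J-634 targets Talune, not Pelos; it does not apply.
Duty = ¥287,399.20 × 3% = ¥8,621.98.
Total = ¥0.00 + ¥39,154.47 + ¥8,621.98 = ¥47,776.45.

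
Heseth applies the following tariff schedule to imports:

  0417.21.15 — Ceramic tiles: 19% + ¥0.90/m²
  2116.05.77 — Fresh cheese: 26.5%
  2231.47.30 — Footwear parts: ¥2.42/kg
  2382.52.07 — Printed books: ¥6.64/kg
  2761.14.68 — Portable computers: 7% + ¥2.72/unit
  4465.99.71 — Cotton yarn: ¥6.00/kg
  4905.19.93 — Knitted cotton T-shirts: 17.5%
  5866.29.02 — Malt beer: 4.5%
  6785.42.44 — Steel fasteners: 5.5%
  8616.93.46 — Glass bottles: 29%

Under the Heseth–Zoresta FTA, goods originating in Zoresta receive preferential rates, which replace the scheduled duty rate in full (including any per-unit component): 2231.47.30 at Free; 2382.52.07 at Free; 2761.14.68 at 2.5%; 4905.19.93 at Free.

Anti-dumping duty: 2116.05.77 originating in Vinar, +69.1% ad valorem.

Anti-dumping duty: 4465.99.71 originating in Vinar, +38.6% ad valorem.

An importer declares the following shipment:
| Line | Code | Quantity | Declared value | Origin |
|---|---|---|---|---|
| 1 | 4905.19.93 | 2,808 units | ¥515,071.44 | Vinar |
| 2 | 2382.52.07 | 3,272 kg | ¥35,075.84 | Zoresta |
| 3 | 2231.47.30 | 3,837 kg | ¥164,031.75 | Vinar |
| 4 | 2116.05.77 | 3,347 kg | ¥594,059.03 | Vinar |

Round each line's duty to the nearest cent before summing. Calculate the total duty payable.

Line 1 (4905.19.93, Vinar, 2,808 units, ¥515,071.44):
Base rate for 4905.19.93 is 17.5%.
4905.19.93 has an FTA preferential rate, but origin Vinar is not Zoresta; base rate stands.
Duty = ¥515,071.44 × 17.5% = ¥90,137.50.
Line 2 (2382.52.07, Zoresta, 3,272 kg, ¥35,075.84):
Base rate for 2382.52.07 is ¥6.64/kg.
Origin Zoresta qualifies under the Heseth–Zoresta agreement and 2382.52.07 is covered: preferential rate Free applies instead.
Duty = ¥35,075.84 × 0% = ¥0.00.
Line 3 (2231.47.30, Vinar, 3,837 kg, ¥164,031.75):
Base rate for 2231.47.30 is ¥2.42/kg.
2231.47.30 has an FTA preferential rate, but origin Vinar is not Zoresta; base rate stands.
Duty = 3,837 × ¥2.42 = ¥9,285.54.
Line 4 (2116.05.77, Vinar, 3,347 kg, ¥594,059.03):
Base rate for 2116.05.77 is 26.5%.
Additional duty on 2116.05.77 from Vinar: +69.1%. Applied ad valorem rate: 26.5% + 69.1% = 95.6%.
Duty = ¥594,059.03 × 95.6% = ¥567,920.43.
Total = ¥90,137.50 + ¥0.00 + ¥9,285.54 + ¥567,920.43 = ¥667,343.47.

¥667,343.47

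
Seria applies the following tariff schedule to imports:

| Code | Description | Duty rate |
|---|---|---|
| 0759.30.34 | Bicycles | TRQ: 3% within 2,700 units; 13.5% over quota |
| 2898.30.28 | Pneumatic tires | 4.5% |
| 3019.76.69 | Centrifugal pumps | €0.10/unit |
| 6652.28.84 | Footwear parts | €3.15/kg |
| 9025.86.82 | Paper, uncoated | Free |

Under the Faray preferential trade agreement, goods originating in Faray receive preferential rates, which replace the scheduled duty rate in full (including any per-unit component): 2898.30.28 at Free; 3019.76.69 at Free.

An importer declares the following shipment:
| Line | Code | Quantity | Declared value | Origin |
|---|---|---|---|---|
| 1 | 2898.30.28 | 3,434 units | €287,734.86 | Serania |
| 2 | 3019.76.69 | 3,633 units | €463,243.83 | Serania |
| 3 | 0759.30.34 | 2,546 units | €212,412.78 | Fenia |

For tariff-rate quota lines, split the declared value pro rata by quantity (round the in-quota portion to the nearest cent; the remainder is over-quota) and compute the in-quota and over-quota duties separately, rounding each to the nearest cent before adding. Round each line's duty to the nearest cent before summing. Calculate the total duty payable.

€19,683.75

Line 1 (2898.30.28, Serania, 3,434 units, €287,734.86):
Base rate for 2898.30.28 is 4.5%.
2898.30.28 has an FTA preferential rate, but origin Serania is not Faray; base rate stands.
Duty = €287,734.86 × 4.5% = €12,948.07.
Line 2 (3019.76.69, Serania, 3,633 units, €463,243.83):
Base rate for 3019.76.69 is €0.10/unit.
3019.76.69 has an FTA preferential rate, but origin Serania is not Faray; base rate stands.
Duty = 3,633 × €0.10 = €363.30.
Line 3 (0759.30.34, Fenia, 2,546 units, €212,412.78):
Code 0759.30.34 is under a tariff-rate quota (threshold 2,700 units). Quantity 2,546 units is within the quota, so the in-quota rate 3% applies to the full value.
Duty = €212,412.78 × 3% = €6,372.38.
Total = €12,948.07 + €363.30 + €6,372.38 = €19,683.75.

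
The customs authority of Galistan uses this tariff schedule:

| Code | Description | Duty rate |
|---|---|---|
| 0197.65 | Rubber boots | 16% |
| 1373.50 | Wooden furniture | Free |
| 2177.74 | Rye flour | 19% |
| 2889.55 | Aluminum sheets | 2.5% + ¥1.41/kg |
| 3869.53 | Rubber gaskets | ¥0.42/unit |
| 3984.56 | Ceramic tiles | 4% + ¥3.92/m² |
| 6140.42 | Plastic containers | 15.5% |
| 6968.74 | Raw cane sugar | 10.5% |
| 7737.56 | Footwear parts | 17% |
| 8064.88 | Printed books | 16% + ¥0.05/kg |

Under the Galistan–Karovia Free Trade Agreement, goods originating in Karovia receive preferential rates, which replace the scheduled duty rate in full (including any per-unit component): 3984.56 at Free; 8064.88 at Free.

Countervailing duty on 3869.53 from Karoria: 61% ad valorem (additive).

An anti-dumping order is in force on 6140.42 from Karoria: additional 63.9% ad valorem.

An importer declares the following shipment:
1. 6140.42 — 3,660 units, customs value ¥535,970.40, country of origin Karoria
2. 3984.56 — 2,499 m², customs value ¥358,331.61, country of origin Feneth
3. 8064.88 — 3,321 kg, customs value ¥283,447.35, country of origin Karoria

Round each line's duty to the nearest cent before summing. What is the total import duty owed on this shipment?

¥495,207.47

Line 1 (6140.42, Karoria, 3,660 units, ¥535,970.40):
Base rate for 6140.42 is 15.5%.
Additional duty on 6140.42 from Karoria: +63.9%. Applied ad valorem rate: 15.5% + 63.9% = 79.4%.
Duty = ¥535,970.40 × 79.4% = ¥425,560.50.
Line 2 (3984.56, Feneth, 2,499 m², ¥358,331.61):
Base rate for 3984.56 is 4% + ¥3.92/m².
3984.56 has an FTA preferential rate, but origin Feneth is not Karovia; base rate stands.
Duty = ¥358,331.61 × 4% + 2,499 × ¥3.92 = ¥24,129.34.
Line 3 (8064.88, Karoria, 3,321 kg, ¥283,447.35):
Base rate for 8064.88 is 16% + ¥0.05/kg.
8064.88 has an FTA preferential rate, but origin Karoria is not Karovia; base rate stands.
Duty = ¥283,447.35 × 16% + 3,321 × ¥0.05 = ¥45,517.63.
Total = ¥425,560.50 + ¥24,129.34 + ¥45,517.63 = ¥495,207.47.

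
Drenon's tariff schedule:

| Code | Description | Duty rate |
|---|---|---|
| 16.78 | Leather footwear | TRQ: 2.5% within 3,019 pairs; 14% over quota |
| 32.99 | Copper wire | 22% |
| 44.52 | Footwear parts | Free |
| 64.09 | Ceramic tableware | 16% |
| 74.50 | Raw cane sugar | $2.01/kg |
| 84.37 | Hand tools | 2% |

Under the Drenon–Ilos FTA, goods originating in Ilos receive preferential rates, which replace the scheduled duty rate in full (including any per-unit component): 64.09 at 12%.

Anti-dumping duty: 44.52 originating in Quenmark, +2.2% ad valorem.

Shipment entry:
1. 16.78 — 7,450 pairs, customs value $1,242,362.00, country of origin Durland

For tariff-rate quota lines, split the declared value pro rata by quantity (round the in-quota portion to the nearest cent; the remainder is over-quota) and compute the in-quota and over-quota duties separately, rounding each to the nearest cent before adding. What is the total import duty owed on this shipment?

$116,034.11

Line 1 (16.78, Durland, 7,450 pairs, $1,242,362.00):
Code 16.78 is under a tariff-rate quota (threshold 3,019 pairs). In-quota: 3,019 pairs at 2.5%; over-quota: 4,431 pairs at 14%.
Pro-rata value split: in-quota = $1,242,362.00 × 3,019/7,450 = $503,448.44; over-quota = $1,242,362.00 − $503,448.44 = $738,913.56.
In-quota duty = $503,448.44 × 2.5% = $12,586.21. Over-quota duty = $738,913.56 × 14% = $103,447.90.
Line duty = $12,586.21 + $103,447.90 = $116,034.11.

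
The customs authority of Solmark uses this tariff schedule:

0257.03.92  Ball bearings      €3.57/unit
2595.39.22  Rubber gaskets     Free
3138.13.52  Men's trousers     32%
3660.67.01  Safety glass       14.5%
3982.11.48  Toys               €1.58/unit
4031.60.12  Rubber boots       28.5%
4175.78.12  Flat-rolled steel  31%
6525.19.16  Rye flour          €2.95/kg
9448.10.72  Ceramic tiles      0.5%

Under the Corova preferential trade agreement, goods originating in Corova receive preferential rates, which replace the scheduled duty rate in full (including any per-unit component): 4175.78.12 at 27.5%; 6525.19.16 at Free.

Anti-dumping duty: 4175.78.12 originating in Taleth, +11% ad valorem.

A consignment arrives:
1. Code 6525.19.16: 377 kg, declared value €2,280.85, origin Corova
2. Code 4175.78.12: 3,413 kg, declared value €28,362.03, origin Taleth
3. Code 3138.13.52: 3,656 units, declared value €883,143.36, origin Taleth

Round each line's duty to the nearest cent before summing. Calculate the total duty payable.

€294,517.93

Line 1 (6525.19.16, Corova, 377 kg, €2,280.85):
Base rate for 6525.19.16 is €2.95/kg.
Origin Corova qualifies under the Solmark–Corova agreement and 6525.19.16 is covered: preferential rate Free applies instead.
Duty = €2,280.85 × 0% = €0.00.
Line 2 (4175.78.12, Taleth, 3,413 kg, €28,362.03):
Base rate for 4175.78.12 is 31%.
4175.78.12 has an FTA preferential rate, but origin Taleth is not Corova; base rate stands.
Additional duty on 4175.78.12 from Taleth: +11%. Applied ad valorem rate: 31% + 11% = 42%.
Duty = €28,362.03 × 42% = €11,912.05.
Line 3 (3138.13.52, Taleth, 3,656 units, €883,143.36):
Base rate for 3138.13.52 is 32%.
Duty = €883,143.36 × 32% = €282,605.88.
Total = €0.00 + €11,912.05 + €282,605.88 = €294,517.93.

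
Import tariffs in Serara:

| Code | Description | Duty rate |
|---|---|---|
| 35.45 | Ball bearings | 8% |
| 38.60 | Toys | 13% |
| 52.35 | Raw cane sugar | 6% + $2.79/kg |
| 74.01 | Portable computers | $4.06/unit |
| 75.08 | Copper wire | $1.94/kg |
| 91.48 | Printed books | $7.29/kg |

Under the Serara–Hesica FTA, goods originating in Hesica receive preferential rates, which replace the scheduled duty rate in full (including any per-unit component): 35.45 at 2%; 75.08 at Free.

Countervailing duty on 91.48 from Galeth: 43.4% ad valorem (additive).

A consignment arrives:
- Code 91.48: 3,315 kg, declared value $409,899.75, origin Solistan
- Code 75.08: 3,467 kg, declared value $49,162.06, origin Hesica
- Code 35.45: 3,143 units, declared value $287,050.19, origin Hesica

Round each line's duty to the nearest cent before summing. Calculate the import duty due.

Line 1 (91.48, Solistan, 3,315 kg, $409,899.75):
Base rate for 91.48 is $7.29/kg.
The additional-duty order on 91.48 targets Galeth, not Solistan; it does not apply.
Duty = 3,315 × $7.29 = $24,166.35.
Line 2 (75.08, Hesica, 3,467 kg, $49,162.06):
Base rate for 75.08 is $1.94/kg.
Origin Hesica qualifies under the Serara–Hesica agreement and 75.08 is covered: preferential rate Free applies instead.
Duty = $49,162.06 × 0% = $0.00.
Line 3 (35.45, Hesica, 3,143 units, $287,050.19):
Base rate for 35.45 is 8%.
Origin Hesica qualifies under the Serara–Hesica agreement and 35.45 is covered: preferential rate 2% applies instead.
Duty = $287,050.19 × 2% = $5,741.00.
Total = $24,166.35 + $0.00 + $5,741.00 = $29,907.35.

$29,907.35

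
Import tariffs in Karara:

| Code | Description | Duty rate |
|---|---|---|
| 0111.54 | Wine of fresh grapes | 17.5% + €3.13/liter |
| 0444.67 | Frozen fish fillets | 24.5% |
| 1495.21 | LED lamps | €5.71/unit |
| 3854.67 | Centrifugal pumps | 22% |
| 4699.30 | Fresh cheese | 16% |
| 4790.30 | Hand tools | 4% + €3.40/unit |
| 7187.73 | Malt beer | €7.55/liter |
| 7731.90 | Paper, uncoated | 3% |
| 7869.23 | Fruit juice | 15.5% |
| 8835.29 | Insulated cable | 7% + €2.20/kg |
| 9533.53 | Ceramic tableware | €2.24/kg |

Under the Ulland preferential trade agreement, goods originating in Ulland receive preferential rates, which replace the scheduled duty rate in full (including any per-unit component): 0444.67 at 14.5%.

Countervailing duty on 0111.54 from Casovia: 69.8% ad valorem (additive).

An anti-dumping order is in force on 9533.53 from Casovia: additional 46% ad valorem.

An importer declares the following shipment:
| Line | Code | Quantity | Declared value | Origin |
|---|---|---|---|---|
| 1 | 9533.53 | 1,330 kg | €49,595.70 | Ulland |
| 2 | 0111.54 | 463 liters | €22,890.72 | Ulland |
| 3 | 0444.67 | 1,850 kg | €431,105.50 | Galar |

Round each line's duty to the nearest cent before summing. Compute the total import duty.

€114,055.12

Line 1 (9533.53, Ulland, 1,330 kg, €49,595.70):
Base rate for 9533.53 is €2.24/kg.
Origin Ulland is the FTA partner but 9533.53 is not on the preference list; base rate stands.
The additional-duty order on 9533.53 targets Casovia, not Ulland; it does not apply.
Duty = 1,330 × €2.24 = €2,979.20.
Line 2 (0111.54, Ulland, 463 liters, €22,890.72):
Base rate for 0111.54 is 17.5% + €3.13/liter.
Origin Ulland is the FTA partner but 0111.54 is not on the preference list; base rate stands.
The additional-duty order on 0111.54 targets Casovia, not Ulland; it does not apply.
Duty = €22,890.72 × 17.5% + 463 × €3.13 = €5,455.07.
Line 3 (0444.67, Galar, 1,850 kg, €431,105.50):
Base rate for 0444.67 is 24.5%.
0444.67 has an FTA preferential rate, but origin Galar is not Ulland; base rate stands.
Duty = €431,105.50 × 24.5% = €105,620.85.
Total = €2,979.20 + €5,455.07 + €105,620.85 = €114,055.12.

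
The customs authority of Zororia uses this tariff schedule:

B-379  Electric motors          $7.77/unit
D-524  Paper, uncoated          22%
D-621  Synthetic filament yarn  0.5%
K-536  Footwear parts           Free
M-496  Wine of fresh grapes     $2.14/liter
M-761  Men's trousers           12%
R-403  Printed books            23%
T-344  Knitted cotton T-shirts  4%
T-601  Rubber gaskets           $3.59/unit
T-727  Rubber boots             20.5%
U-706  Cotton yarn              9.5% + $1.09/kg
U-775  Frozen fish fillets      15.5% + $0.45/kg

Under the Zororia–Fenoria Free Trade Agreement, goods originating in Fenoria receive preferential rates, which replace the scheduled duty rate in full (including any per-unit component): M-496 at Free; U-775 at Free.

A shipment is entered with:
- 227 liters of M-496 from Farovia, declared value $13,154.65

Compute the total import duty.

$485.78

Line 1 (M-496, Farovia, 227 liters, $13,154.65):
Base rate for M-496 is $2.14/liter.
M-496 has an FTA preferential rate, but origin Farovia is not Fenoria; base rate stands.
Duty = 227 × $2.14 = $485.78.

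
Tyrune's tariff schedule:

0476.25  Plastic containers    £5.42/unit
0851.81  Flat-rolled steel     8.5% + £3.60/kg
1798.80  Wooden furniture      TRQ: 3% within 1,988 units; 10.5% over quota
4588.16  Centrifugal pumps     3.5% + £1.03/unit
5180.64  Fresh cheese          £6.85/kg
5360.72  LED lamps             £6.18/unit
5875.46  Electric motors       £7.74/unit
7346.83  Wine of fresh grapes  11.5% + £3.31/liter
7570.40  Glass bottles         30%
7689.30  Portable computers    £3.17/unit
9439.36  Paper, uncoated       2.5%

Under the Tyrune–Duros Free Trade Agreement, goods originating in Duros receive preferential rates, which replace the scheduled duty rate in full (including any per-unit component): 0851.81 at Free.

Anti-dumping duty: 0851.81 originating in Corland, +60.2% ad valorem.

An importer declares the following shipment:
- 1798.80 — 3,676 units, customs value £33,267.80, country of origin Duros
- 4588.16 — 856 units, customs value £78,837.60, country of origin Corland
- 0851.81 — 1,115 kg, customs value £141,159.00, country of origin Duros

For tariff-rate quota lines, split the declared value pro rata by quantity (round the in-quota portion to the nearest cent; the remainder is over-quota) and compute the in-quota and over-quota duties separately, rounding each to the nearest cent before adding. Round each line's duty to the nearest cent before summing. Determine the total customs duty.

£5,784.76

Line 1 (1798.80, Duros, 3,676 units, £33,267.80):
Code 1798.80 is under a tariff-rate quota (threshold 1,988 units). In-quota: 1,988 units at 3%; over-quota: 1,688 units at 10.5%.
Pro-rata value split: in-quota = £33,267.80 × 1,988/3,676 = £17,991.40; over-quota = £33,267.80 − £17,991.40 = £15,276.40.
In-quota duty = £17,991.40 × 3% = £539.74. Over-quota duty = £15,276.40 × 10.5% = £1,604.02.
Line duty = £539.74 + £1,604.02 = £2,143.76.
Line 2 (4588.16, Corland, 856 units, £78,837.60):
Base rate for 4588.16 is 3.5% + £1.03/unit.
Duty = £78,837.60 × 3.5% + 856 × £1.03 = £3,641.00.
Line 3 (0851.81, Duros, 1,115 kg, £141,159.00):
Base rate for 0851.81 is 8.5% + £3.60/kg.
Origin Duros qualifies under the Tyrune–Duros agreement and 0851.81 is covered: preferential rate Free applies instead.
The additional-duty order on 0851.81 targets Corland, not Duros; it does not apply.
Duty = £141,159.00 × 0% = £0.00.
Total = £2,143.76 + £3,641.00 + £0.00 = £5,784.76.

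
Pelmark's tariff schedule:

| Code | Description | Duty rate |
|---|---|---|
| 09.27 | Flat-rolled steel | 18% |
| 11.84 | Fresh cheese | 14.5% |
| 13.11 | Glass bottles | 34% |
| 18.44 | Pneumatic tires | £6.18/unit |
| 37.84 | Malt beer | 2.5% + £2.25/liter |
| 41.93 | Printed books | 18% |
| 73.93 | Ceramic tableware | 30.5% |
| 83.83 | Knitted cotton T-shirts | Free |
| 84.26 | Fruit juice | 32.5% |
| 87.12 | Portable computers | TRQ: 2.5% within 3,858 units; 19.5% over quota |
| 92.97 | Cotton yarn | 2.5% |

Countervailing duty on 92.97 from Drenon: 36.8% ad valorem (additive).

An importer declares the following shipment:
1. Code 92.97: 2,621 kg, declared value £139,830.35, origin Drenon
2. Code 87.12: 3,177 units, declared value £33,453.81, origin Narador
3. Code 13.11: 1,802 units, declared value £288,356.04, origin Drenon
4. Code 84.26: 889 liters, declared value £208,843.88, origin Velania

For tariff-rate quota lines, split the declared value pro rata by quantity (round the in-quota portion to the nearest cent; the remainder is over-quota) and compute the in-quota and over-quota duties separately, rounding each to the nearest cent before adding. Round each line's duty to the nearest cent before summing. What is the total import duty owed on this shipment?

£221,704.99

Line 1 (92.97, Drenon, 2,621 kg, £139,830.35):
Base rate for 92.97 is 2.5%.
Additional duty on 92.97 from Drenon: +36.8%. Applied ad valorem rate: 2.5% + 36.8% = 39.3%.
Duty = £139,830.35 × 39.3% = £54,953.33.
Line 2 (87.12, Narador, 3,177 units, £33,453.81):
Code 87.12 is under a tariff-rate quota (threshold 3,858 units). Quantity 3,177 units is within the quota, so the in-quota rate 2.5% applies to the full value.
Duty = £33,453.81 × 2.5% = £836.35.
Line 3 (13.11, Drenon, 1,802 units, £288,356.04):
Base rate for 13.11 is 34%.
Duty = £288,356.04 × 34% = £98,041.05.
Line 4 (84.26, Velania, 889 liters, £208,843.88):
Base rate for 84.26 is 32.5%.
Duty = £208,843.88 × 32.5% = £67,874.26.
Total = £54,953.33 + £836.35 + £98,041.05 + £67,874.26 = £221,704.99.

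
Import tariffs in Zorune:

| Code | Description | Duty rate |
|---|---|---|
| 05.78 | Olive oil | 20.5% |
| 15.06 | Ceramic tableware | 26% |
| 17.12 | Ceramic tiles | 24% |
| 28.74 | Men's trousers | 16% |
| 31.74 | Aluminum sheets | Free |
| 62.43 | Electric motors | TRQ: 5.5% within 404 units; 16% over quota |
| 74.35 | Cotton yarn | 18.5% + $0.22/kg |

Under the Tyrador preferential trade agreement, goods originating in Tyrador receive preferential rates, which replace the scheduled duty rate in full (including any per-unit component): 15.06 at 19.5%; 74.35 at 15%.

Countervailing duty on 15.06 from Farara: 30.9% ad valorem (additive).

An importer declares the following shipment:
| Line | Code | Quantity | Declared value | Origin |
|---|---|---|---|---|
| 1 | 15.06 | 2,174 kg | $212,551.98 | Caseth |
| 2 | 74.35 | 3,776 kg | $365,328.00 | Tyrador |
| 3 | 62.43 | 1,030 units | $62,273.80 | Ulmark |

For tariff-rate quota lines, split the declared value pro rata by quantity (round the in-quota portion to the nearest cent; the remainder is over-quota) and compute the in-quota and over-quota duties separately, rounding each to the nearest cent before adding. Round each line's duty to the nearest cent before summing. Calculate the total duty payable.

$117,461.80

Line 1 (15.06, Caseth, 2,174 kg, $212,551.98):
Base rate for 15.06 is 26%.
15.06 has an FTA preferential rate, but origin Caseth is not Tyrador; base rate stands.
The additional-duty order on 15.06 targets Farara, not Caseth; it does not apply.
Duty = $212,551.98 × 26% = $55,263.51.
Line 2 (74.35, Tyrador, 3,776 kg, $365,328.00):
Base rate for 74.35 is 18.5% + $0.22/kg.
Origin Tyrador qualifies under the Zorune–Tyrador agreement and 74.35 is covered: preferential rate 15% applies instead.
Duty = $365,328.00 × 15% = $54,799.20.
Line 3 (62.43, Ulmark, 1,030 units, $62,273.80):
Code 62.43 is under a tariff-rate quota (threshold 404 units). In-quota: 404 units at 5.5%; over-quota: 626 units at 16%.
Pro-rata value split: in-quota = $62,273.80 × 404/1,030 = $24,425.84; over-quota = $62,273.80 − $24,425.84 = $37,847.96.
In-quota duty = $24,425.84 × 5.5% = $1,343.42. Over-quota duty = $37,847.96 × 16% = $6,055.67.
Line duty = $1,343.42 + $6,055.67 = $7,399.09.
Total = $55,263.51 + $54,799.20 + $7,399.09 = $117,461.80.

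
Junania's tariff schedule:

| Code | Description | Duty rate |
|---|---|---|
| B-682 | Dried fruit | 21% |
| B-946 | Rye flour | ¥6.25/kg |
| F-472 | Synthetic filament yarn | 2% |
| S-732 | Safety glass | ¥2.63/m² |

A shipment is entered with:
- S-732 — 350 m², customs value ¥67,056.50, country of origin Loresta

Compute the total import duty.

¥920.50

Line 1 (S-732, Loresta, 350 m², ¥67,056.50):
Base rate for S-732 is ¥2.63/m².
Duty = 350 × ¥2.63 = ¥920.50.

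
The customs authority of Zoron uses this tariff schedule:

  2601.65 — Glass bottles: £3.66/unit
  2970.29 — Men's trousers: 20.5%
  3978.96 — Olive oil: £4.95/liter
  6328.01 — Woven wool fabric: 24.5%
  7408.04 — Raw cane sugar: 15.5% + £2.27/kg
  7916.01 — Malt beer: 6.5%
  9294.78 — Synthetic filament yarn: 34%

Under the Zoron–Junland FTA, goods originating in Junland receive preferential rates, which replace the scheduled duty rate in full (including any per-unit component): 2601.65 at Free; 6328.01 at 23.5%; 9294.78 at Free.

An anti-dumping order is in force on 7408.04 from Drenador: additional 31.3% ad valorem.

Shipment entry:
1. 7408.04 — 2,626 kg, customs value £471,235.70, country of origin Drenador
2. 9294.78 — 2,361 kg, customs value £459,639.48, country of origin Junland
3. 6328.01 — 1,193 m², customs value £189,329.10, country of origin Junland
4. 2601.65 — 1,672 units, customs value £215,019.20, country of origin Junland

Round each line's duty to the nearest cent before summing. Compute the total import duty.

Line 1 (7408.04, Drenador, 2,626 kg, £471,235.70):
Base rate for 7408.04 is 15.5% + £2.27/kg.
Additional duty on 7408.04 from Drenador: +31.3%. Applied ad valorem rate: 15.5% + 31.3% = 46.8%.
Duty = £471,235.70 × 46.8% + 2,626 × £2.27 = £226,499.33.
Line 2 (9294.78, Junland, 2,361 kg, £459,639.48):
Base rate for 9294.78 is 34%.
Origin Junland qualifies under the Zoron–Junland agreement and 9294.78 is covered: preferential rate Free applies instead.
Duty = £459,639.48 × 0% = £0.00.
Line 3 (6328.01, Junland, 1,193 m², £189,329.10):
Base rate for 6328.01 is 24.5%.
Origin Junland qualifies under the Zoron–Junland agreement and 6328.01 is covered: preferential rate 23.5% applies instead.
Duty = £189,329.10 × 23.5% = £44,492.34.
Line 4 (2601.65, Junland, 1,672 units, £215,019.20):
Base rate for 2601.65 is £3.66/unit.
Origin Junland qualifies under the Zoron–Junland agreement and 2601.65 is covered: preferential rate Free applies instead.
Duty = £215,019.20 × 0% = £0.00.
Total = £226,499.33 + £0.00 + £44,492.34 + £0.00 = £270,991.67.

£270,991.67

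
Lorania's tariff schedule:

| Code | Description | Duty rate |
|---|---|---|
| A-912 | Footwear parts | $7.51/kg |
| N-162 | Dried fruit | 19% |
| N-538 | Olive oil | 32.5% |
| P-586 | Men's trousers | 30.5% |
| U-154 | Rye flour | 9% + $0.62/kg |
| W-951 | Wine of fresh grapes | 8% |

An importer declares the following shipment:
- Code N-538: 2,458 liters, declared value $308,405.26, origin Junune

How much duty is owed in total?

Line 1 (N-538, Junune, 2,458 liters, $308,405.26):
Base rate for N-538 is 32.5%.
Duty = $308,405.26 × 32.5% = $100,231.71.

$100,231.71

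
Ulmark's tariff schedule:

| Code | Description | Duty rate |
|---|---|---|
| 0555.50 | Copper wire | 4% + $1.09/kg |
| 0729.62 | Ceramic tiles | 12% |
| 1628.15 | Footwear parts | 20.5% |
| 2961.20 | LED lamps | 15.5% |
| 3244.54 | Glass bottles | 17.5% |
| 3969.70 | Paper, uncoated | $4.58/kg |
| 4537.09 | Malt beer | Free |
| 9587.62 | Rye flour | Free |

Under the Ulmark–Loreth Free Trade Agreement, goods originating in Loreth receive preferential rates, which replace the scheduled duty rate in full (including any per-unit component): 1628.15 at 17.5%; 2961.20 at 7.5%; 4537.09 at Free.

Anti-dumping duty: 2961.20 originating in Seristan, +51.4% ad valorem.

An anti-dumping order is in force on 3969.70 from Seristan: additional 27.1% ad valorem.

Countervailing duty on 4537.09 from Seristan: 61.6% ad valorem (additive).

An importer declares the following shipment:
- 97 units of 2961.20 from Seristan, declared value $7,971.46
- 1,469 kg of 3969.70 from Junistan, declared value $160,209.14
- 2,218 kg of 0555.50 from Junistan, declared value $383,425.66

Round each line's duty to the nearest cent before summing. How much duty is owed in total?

$29,815.58

Line 1 (2961.20, Seristan, 97 units, $7,971.46):
Base rate for 2961.20 is 15.5%.
2961.20 has an FTA preferential rate, but origin Seristan is not Loreth; base rate stands.
Additional duty on 2961.20 from Seristan: +51.4%. Applied ad valorem rate: 15.5% + 51.4% = 66.9%.
Duty = $7,971.46 × 66.9% = $5,332.91.
Line 2 (3969.70, Junistan, 1,469 kg, $160,209.14):
Base rate for 3969.70 is $4.58/kg.
The additional-duty order on 3969.70 targets Seristan, not Junistan; it does not apply.
Duty = 1,469 × $4.58 = $6,728.02.
Line 3 (0555.50, Junistan, 2,218 kg, $383,425.66):
Base rate for 0555.50 is 4% + $1.09/kg.
Duty = $383,425.66 × 4% + 2,218 × $1.09 = $17,754.65.
Total = $5,332.91 + $6,728.02 + $17,754.65 = $29,815.58.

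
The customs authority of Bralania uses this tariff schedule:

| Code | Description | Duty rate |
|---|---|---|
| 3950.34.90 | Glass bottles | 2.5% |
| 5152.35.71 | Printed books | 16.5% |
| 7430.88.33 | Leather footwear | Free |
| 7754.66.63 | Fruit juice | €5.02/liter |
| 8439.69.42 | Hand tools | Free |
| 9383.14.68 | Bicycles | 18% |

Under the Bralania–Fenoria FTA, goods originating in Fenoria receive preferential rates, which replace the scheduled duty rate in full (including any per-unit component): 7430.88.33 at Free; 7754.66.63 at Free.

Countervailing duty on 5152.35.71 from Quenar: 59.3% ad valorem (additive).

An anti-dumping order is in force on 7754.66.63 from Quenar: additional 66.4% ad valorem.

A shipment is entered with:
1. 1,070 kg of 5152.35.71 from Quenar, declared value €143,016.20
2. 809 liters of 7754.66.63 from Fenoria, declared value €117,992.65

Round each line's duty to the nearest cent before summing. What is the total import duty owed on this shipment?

€108,406.28

Line 1 (5152.35.71, Quenar, 1,070 kg, €143,016.20):
Base rate for 5152.35.71 is 16.5%.
Additional duty on 5152.35.71 from Quenar: +59.3%. Applied ad valorem rate: 16.5% + 59.3% = 75.8%.
Duty = €143,016.20 × 75.8% = €108,406.28.
Line 2 (7754.66.63, Fenoria, 809 liters, €117,992.65):
Base rate for 7754.66.63 is €5.02/liter.
Origin Fenoria qualifies under the Bralania–Fenoria agreement and 7754.66.63 is covered: preferential rate Free applies instead.
The additional-duty order on 7754.66.63 targets Quenar, not Fenoria; it does not apply.
Duty = €117,992.65 × 0% = €0.00.
Total = €108,406.28 + €0.00 = €108,406.28.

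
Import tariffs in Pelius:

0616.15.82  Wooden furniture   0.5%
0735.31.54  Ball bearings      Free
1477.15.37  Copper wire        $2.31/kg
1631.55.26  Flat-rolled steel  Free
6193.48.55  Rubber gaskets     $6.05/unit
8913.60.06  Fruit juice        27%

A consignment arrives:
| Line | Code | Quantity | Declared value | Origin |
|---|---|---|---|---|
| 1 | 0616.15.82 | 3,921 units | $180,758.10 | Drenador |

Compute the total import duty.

$903.79

Line 1 (0616.15.82, Drenador, 3,921 units, $180,758.10):
Base rate for 0616.15.82 is 0.5%.
Duty = $180,758.10 × 0.5% = $903.79.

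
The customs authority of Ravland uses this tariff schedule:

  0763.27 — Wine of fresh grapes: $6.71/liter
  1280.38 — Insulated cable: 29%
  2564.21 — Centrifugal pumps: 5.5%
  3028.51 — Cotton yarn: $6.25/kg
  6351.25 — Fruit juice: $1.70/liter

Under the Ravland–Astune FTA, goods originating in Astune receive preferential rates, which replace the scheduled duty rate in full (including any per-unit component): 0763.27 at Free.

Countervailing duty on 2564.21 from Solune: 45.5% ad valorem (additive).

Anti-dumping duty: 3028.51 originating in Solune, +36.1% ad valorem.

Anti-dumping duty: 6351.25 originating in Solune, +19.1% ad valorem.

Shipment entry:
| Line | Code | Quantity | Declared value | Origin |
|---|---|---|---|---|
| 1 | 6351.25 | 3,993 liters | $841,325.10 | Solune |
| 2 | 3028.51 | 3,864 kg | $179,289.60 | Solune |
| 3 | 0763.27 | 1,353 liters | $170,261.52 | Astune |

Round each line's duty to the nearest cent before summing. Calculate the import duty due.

Line 1 (6351.25, Solune, 3,993 liters, $841,325.10):
Base rate for 6351.25 is $1.70/liter.
Additional duty on 6351.25 from Solune: +19.1% ad valorem. Applied ad valorem rate = 19.1%.
Duty = $841,325.10 × 19.1% + 3,993 × $1.70 = $167,481.19.
Line 2 (3028.51, Solune, 3,864 kg, $179,289.60):
Base rate for 3028.51 is $6.25/kg.
Additional duty on 3028.51 from Solune: +36.1% ad valorem. Applied ad valorem rate = 36.1%.
Duty = $179,289.60 × 36.1% + 3,864 × $6.25 = $88,873.55.
Line 3 (0763.27, Astune, 1,353 liters, $170,261.52):
Base rate for 0763.27 is $6.71/liter.
Origin Astune qualifies under the Ravland–Astune agreement and 0763.27 is covered: preferential rate Free applies instead.
Duty = $170,261.52 × 0% = $0.00.
Total = $167,481.19 + $88,873.55 + $0.00 = $256,354.74.

$256,354.74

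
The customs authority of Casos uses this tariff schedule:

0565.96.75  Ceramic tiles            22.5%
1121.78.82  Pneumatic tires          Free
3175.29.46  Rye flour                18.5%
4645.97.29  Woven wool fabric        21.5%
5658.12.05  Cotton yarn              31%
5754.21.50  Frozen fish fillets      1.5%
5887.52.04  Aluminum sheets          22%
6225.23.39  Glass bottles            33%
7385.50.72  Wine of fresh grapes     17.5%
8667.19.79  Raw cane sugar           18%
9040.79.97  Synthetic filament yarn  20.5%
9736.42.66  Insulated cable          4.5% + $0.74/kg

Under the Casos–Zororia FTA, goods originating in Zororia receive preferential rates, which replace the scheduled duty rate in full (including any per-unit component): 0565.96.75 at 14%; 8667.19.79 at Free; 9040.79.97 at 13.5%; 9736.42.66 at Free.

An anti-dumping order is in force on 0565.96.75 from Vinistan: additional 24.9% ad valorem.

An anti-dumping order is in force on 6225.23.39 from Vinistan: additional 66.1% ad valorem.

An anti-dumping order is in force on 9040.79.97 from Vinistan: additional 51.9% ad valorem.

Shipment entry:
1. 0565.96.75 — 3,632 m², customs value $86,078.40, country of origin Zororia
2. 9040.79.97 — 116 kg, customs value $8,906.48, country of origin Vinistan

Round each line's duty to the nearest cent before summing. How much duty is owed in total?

$18,499.27

Line 1 (0565.96.75, Zororia, 3,632 m², $86,078.40):
Base rate for 0565.96.75 is 22.5%.
Origin Zororia qualifies under the Casos–Zororia agreement and 0565.96.75 is covered: preferential rate 14% applies instead.
The additional-duty order on 0565.96.75 targets Vinistan, not Zororia; it does not apply.
Duty = $86,078.40 × 14% = $12,050.98.
Line 2 (9040.79.97, Vinistan, 116 kg, $8,906.48):
Base rate for 9040.79.97 is 20.5%.
9040.79.97 has an FTA preferential rate, but origin Vinistan is not Zororia; base rate stands.
Additional duty on 9040.79.97 from Vinistan: +51.9%. Applied ad valorem rate: 20.5% + 51.9% = 72.4%.
Duty = $8,906.48 × 72.4% = $6,448.29.
Total = $12,050.98 + $6,448.29 = $18,499.27.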